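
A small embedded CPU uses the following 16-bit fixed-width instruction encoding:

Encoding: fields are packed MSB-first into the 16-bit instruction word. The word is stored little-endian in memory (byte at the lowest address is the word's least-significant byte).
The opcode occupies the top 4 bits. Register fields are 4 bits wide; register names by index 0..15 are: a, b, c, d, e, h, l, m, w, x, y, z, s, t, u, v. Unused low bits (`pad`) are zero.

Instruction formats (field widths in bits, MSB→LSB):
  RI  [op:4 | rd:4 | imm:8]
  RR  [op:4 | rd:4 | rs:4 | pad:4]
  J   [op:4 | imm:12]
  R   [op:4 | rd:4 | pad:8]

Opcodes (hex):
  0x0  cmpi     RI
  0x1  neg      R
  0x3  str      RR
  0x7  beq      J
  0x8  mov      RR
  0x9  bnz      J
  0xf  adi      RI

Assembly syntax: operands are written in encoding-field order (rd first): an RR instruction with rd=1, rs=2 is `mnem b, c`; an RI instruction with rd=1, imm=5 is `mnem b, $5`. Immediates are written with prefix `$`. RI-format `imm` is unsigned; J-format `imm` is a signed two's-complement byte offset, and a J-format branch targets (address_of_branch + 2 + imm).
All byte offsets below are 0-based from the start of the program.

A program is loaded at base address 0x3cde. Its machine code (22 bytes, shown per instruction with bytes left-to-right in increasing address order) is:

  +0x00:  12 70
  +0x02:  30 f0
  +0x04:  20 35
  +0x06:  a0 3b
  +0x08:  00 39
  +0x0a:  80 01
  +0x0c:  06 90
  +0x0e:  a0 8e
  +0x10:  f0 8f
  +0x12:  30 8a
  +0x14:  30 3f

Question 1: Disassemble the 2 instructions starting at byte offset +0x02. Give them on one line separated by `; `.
[02] 30 f0 → 0xf030
  opcode bits[15:12]=0xf: adi/RI
  rd@[11:8]=0x0 ⇒ a
  imm@[7:0]=0x30 ⇒ $48
[04] 20 35 → 0x3520
  opcode bits[15:12]=0x3: str/RR
  rd@[11:8]=0x5 ⇒ h
  rs@[7:4]=0x2 ⇒ c

adi a, $48; str h, c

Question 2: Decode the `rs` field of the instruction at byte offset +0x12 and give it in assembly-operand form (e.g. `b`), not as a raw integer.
@+12  little-endian(30 8a) = 0x8a30
  top 4b → 0x8 → mov [RR]
  rd@[11:8]=0xa ⇒ y
  rs@[7:4]=0x3 ⇒ d

d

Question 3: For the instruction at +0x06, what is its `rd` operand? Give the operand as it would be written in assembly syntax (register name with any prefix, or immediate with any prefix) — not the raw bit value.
@+06  little-endian(a0 3b) = 0x3ba0
  top 4b → 0x3 → str [RR]
  rd@[11:8]=0xb ⇒ z
  rs@[7:4]=0xa ⇒ y

z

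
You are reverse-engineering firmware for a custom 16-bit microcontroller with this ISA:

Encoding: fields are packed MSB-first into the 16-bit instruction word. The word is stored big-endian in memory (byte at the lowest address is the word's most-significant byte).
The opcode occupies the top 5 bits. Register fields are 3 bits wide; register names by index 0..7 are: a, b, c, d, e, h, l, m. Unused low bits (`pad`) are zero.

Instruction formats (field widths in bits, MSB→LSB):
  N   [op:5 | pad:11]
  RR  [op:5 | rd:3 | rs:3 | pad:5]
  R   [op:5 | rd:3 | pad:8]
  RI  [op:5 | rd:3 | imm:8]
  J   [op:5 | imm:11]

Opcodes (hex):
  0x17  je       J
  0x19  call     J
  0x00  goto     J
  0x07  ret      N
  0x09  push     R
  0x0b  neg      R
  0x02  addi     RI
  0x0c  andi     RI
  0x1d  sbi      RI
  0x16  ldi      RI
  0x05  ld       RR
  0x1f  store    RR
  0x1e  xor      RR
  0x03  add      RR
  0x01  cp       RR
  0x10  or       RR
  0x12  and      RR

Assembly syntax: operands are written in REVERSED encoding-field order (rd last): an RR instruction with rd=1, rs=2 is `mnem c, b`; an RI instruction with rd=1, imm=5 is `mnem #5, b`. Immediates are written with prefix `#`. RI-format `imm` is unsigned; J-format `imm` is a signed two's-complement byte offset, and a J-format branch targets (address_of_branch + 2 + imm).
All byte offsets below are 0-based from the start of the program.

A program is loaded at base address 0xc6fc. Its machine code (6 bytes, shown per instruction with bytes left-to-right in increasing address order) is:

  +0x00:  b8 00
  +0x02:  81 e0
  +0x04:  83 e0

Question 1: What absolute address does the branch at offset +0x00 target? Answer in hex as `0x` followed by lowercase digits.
0xc6fe

+0x00: b8 00 ⇒ word 0xb800 (big)
  op=0xb800>>11=0x17 ⇒ je (J)
  imm@[10:0]=0x0 ⇒ #0
  target = base 0xc6fc + off 0x00 + 2 + imm 0 = 0xc6fe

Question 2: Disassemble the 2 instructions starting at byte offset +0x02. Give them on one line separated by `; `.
or m, b; or m, d

@+02  big-endian(81 e0) = 0x81e0
  op=0x81e0>>11=0x10 ⇒ or (RR)
  rd@[10:8]=0x1 ⇒ b
  rs@[7:5]=0x7 ⇒ m
@+04  big-endian(83 e0) = 0x83e0
  op=0x83e0>>11=0x10 ⇒ or (RR)
  rd@[10:8]=0x3 ⇒ d
  rs@[7:5]=0x7 ⇒ m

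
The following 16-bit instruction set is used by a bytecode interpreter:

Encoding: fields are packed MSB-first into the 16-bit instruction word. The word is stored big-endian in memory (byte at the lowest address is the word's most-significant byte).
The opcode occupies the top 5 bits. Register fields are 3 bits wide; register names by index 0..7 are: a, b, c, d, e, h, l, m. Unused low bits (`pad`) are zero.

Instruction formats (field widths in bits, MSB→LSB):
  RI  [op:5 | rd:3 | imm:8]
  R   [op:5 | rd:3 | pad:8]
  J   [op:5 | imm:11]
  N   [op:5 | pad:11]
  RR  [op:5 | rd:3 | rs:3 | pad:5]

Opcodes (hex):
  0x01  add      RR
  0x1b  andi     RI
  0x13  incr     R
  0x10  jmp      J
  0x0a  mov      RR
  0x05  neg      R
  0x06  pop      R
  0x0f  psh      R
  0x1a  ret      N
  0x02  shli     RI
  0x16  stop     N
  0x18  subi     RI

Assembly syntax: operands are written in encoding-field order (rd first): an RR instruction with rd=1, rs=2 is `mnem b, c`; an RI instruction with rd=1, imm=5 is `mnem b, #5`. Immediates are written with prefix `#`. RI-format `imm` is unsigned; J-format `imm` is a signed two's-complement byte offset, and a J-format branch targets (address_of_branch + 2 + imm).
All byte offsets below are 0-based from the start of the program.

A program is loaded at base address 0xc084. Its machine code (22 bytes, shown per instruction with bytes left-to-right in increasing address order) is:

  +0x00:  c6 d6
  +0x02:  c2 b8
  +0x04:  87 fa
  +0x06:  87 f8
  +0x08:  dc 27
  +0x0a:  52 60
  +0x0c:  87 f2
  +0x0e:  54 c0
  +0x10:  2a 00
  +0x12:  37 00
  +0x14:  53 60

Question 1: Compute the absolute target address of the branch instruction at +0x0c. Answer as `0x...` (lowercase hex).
@+0c  big-endian(87 f2) = 0x87f2
  op=0x87f2>>11=0x10 ⇒ jmp (J)
  [10:0] imm=2034 (s11→-14) = #-14
  target = base 0xc084 + off 0x0c + 2 + imm -14 = 0xc084

0xc084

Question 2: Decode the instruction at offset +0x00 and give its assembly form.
subi l, #214

@+00  big-endian(c6 d6) = 0xc6d6
  opcode bits[15:11]=0x18: subi/RI
  [10:8] rd=6 = l
  [7:0] imm=214 = #214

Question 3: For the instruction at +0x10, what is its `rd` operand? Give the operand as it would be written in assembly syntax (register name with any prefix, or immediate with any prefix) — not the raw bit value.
c

[10] 2a 00 → 0x2a00
  top 5b → 0x5 → neg [R]
  rd@[10:8]=0x2 ⇒ c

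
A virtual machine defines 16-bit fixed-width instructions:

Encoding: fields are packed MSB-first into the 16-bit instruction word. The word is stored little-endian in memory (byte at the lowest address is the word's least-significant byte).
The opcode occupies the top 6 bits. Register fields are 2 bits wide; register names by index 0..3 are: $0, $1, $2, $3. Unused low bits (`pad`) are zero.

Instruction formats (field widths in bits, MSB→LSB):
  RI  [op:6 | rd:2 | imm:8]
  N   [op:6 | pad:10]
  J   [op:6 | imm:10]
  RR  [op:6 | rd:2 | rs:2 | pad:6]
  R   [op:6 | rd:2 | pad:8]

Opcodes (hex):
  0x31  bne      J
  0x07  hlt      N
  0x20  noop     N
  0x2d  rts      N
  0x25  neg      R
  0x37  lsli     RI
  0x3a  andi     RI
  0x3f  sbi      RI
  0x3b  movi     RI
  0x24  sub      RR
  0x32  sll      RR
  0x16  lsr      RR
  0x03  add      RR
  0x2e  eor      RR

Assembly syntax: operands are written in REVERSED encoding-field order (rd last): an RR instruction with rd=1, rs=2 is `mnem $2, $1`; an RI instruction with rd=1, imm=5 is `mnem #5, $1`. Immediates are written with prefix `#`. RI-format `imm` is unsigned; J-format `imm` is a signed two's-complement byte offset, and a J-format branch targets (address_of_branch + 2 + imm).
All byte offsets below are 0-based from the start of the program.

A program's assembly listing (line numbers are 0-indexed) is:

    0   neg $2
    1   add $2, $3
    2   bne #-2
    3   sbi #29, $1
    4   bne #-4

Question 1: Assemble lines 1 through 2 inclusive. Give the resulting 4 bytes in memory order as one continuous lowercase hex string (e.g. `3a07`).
1. add fields op=0x3:6|rd=3:2|rs=2:2|pad=0:6 → word 0f80h → 80 0f
2. bne fields op=0x31:6|imm=-2:10 → word c7feh → fe c7

800ffec7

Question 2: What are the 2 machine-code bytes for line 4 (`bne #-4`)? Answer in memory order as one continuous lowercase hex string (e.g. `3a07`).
fcc7

4. bne fields op=0x31:6|imm=-4:10 → word c7fch → fc c7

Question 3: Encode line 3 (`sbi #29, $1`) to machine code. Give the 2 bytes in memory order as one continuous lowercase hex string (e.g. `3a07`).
1dfd

line 3 (sbi): pack op=0x3f:6|rd=1:2|imm=29:8 = 0xfd1d; little→ 1d fd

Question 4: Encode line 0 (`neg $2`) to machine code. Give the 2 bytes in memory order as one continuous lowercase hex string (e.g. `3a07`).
0. neg fields op=0x25:6|rd=2:2|pad=0:8 → word 9600h → 00 96

0096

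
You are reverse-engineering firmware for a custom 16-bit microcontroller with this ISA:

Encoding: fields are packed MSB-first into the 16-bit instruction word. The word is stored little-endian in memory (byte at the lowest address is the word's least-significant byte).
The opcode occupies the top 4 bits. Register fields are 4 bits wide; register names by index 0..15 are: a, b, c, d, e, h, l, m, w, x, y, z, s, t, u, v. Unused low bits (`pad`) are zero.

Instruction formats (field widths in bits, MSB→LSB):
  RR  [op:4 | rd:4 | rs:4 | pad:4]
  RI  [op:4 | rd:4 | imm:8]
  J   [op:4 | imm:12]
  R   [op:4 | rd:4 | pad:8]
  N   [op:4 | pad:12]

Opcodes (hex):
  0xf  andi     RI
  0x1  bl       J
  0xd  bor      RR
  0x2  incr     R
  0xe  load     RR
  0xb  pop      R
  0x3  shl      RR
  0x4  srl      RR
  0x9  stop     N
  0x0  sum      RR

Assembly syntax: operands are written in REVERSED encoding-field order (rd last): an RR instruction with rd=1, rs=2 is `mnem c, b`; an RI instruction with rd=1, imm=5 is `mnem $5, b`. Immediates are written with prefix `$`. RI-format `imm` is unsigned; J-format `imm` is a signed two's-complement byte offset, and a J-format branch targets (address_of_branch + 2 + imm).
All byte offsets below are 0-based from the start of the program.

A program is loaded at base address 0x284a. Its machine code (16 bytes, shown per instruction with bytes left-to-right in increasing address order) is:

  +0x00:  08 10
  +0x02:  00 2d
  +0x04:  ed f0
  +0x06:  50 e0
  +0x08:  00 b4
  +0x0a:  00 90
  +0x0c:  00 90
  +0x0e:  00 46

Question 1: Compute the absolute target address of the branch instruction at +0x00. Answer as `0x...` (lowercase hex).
0x2854

off 0x00: read 08 10 as little → 0x1008
  opcode bits[15:12]=0x1: bl/J
  [11:0] imm=8 = $8
  target = base 0x284a + off 0x00 + 2 + imm 8 = 0x2854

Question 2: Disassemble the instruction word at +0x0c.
stop

@+0c  little-endian(00 90) = 0x9000
  top 4b → 0x9 → stop [N]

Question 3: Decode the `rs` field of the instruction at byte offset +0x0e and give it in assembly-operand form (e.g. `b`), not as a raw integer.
a

off 0x0e: read 00 46 as little → 0x4600
  op=0x4600>>12=0x4 ⇒ srl (RR)
  rd: (w>>8)&0xf=0x6 → l
  rs: (w>>4)&0xf=0x0 → a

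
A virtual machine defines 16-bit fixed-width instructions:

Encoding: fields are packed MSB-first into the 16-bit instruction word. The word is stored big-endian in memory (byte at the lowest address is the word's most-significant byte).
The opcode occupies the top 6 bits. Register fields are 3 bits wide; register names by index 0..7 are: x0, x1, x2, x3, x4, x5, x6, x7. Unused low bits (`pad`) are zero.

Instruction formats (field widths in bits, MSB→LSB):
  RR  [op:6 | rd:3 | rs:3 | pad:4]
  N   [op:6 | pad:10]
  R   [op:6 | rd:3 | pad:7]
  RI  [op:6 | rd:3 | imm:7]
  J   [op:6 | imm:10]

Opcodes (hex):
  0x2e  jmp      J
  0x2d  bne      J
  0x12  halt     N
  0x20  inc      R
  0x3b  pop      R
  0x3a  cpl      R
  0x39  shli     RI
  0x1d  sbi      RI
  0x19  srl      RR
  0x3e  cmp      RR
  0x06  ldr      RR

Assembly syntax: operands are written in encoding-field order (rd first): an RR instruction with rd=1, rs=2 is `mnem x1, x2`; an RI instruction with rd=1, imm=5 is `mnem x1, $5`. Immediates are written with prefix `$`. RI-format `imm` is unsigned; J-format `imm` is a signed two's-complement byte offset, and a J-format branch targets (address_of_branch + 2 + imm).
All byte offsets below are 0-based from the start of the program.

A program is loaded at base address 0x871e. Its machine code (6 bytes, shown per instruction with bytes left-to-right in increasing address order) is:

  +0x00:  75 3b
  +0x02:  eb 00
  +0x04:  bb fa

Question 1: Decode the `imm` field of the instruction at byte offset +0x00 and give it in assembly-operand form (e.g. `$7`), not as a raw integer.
$59

[00] 75 3b → 0x753b
  top 6b → 0x1d → sbi [RI]
  rd@[9:7]=0x2 ⇒ x2
  imm@[6:0]=0x3b ⇒ $59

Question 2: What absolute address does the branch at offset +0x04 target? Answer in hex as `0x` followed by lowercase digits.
[04] bb fa → 0xbbfa
  opcode bits[15:10]=0x2e: jmp/J
  imm: (w>>0)&0x3ff=0x3fa (s10→-6) → $-6
  target = base 0x871e + off 0x04 + 2 + imm -6 = 0x871e

0x871e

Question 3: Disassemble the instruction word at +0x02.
cpl x6

+0x02: eb 00 ⇒ word 0xeb00 (big)
  op=0xeb00>>10=0x3a ⇒ cpl (R)
  rd@[9:7]=0x6 ⇒ x6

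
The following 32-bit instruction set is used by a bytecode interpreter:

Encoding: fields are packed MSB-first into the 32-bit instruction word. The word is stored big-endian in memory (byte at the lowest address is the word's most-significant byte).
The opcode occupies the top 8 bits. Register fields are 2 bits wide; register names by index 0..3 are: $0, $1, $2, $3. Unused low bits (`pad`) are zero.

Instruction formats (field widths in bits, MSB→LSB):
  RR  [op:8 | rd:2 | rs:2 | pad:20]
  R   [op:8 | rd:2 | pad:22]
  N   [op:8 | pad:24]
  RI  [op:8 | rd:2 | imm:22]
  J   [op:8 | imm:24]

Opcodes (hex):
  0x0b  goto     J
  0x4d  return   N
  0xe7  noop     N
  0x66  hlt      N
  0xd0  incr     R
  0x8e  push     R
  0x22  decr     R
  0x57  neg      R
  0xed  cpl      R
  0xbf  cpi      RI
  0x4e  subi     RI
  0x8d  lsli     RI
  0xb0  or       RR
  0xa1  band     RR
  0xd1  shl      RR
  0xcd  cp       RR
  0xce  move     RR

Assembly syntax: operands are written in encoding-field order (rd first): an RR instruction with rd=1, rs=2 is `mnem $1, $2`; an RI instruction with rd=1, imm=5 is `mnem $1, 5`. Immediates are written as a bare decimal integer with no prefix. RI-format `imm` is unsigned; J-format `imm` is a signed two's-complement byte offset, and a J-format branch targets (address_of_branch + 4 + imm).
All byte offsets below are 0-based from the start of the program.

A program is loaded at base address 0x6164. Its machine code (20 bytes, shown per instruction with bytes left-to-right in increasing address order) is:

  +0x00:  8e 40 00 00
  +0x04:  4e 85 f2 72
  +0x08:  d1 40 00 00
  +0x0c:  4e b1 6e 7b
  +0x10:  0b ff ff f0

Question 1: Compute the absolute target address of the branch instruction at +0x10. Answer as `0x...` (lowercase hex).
+0x10: 0b ff ff f0 ⇒ word 0x0bfffff0 (big)
  top 8b → 0xb → goto [J]
  [23:0] imm=16777200 (s24→-16) = -16
  target = base 0x6164 + off 0x10 + 4 + imm -16 = 0x6168

0x6168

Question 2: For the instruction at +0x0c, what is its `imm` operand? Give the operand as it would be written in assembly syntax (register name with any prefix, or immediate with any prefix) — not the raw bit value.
3239547

+0x0c: 4e b1 6e 7b ⇒ word 0x4eb16e7b (big)
  top 8b → 0x4e → subi [RI]
  rd@[23:22]=0x2 ⇒ $2
  imm@[21:0]=0x316e7b ⇒ 3239547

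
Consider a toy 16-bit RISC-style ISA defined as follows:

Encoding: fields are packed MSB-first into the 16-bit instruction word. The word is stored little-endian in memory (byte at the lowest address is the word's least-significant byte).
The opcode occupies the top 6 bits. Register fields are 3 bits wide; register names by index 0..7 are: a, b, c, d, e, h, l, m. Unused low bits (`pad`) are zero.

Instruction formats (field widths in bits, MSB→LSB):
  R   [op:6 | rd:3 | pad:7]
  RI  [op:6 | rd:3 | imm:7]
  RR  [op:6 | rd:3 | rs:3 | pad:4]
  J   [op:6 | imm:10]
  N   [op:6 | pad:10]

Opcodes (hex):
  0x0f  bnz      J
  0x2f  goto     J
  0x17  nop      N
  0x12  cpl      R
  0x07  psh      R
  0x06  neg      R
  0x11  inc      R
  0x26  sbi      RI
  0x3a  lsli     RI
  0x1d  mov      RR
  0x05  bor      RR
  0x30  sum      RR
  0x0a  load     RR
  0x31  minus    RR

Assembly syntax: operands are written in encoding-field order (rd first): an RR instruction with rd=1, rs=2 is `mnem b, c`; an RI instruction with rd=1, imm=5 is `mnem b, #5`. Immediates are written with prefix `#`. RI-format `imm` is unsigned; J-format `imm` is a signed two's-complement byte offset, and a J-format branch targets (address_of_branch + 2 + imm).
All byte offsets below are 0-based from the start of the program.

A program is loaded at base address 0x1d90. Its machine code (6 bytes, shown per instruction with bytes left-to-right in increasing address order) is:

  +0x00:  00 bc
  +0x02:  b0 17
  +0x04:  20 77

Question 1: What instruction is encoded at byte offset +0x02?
[02] b0 17 → 0x17b0
  op=0x17b0>>10=0x5 ⇒ bor (RR)
  rd: (w>>7)&0x7=0x7 → m
  rs: (w>>4)&0x7=0x3 → d

bor m, d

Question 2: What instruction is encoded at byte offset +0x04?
mov l, c

+0x04: 20 77 ⇒ word 0x7720 (little)
  top 6b → 0x1d → mov [RR]
  [9:7] rd=6 = l
  [6:4] rs=2 = c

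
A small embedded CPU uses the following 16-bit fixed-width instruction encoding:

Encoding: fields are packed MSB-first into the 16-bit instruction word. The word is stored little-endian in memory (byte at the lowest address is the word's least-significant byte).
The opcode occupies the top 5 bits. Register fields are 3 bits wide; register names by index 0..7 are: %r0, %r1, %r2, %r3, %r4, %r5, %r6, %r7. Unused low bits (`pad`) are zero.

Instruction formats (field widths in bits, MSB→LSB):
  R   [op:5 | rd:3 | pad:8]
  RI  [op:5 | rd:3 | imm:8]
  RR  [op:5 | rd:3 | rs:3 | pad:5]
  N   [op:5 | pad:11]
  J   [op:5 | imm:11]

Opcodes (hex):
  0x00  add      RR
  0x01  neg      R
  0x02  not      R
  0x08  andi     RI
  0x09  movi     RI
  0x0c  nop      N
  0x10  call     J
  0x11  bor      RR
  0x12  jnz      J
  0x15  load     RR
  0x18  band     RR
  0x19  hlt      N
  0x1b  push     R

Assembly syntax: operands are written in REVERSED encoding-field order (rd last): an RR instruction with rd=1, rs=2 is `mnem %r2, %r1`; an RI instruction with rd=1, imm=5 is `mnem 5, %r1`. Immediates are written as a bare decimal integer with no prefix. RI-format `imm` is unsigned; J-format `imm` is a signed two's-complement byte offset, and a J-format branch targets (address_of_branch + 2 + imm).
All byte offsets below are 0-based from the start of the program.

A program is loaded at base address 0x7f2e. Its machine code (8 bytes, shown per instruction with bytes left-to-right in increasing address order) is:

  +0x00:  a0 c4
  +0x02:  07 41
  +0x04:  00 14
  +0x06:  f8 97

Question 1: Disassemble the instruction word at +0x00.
off 0x00: read a0 c4 as little → 0xc4a0
  op=0xc4a0>>11=0x18 ⇒ band (RR)
  rd@[10:8]=0x4 ⇒ %r4
  rs@[7:5]=0x5 ⇒ %r5

band %r5, %r4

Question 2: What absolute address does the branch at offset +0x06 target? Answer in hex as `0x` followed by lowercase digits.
+0x06: f8 97 ⇒ word 0x97f8 (little)
  op=0x97f8>>11=0x12 ⇒ jnz (J)
  imm: (w>>0)&0x7ff=0x7f8 (s11→-8) → -8
  target = base 0x7f2e + off 0x06 + 2 + imm -8 = 0x7f2e

0x7f2e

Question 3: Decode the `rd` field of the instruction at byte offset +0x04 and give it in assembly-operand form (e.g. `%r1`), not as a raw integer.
off 0x04: read 00 14 as little → 0x1400
  opcode bits[15:11]=0x2: not/R
  [10:8] rd=4 = %r4

%r4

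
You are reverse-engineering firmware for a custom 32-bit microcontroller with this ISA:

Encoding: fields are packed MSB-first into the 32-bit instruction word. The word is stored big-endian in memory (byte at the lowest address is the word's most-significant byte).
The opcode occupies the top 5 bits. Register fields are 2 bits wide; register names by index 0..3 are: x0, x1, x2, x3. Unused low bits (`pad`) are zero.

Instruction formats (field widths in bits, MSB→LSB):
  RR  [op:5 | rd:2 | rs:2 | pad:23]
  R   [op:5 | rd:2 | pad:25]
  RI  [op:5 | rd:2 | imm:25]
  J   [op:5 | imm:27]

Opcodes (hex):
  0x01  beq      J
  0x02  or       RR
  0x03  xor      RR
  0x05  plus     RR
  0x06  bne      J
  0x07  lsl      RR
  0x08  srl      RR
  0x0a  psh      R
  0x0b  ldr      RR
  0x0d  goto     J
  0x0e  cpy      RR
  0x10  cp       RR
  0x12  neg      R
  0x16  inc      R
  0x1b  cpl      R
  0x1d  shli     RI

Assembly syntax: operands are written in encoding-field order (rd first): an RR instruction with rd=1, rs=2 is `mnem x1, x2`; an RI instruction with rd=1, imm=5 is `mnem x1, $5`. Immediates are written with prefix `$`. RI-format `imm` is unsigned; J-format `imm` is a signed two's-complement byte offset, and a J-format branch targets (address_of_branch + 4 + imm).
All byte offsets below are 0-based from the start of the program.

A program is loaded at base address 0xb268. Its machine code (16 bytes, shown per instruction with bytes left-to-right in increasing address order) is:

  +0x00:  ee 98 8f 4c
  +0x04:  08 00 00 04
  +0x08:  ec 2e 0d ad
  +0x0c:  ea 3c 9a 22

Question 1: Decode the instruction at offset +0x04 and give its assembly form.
beq $4

@+04  big-endian(08 00 00 04) = 0x08000004
  top 5b → 0x1 → beq [J]
  [26:0] imm=4 = $4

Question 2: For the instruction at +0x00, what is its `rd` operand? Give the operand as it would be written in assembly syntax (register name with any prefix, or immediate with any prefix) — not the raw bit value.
x3

off 0x00: read ee 98 8f 4c as big → 0xee988f4c
  opcode bits[31:27]=0x1d: shli/RI
  rd: (w>>25)&0x3=0x3 → x3
  imm: (w>>0)&0x1ffffff=0x988f4c → $9998156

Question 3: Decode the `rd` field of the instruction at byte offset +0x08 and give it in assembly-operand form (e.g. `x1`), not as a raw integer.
x2

@+08  big-endian(ec 2e 0d ad) = 0xec2e0dad
  top 5b → 0x1d → shli [RI]
  rd@[26:25]=0x2 ⇒ x2
  imm@[24:0]=0x2e0dad ⇒ $3018157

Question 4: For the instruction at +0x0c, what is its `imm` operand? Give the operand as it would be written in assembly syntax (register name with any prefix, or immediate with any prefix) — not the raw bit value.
$3971618

@+0c  big-endian(ea 3c 9a 22) = 0xea3c9a22
  opcode bits[31:27]=0x1d: shli/RI
  [26:25] rd=1 = x1
  [24:0] imm=3971618 = $3971618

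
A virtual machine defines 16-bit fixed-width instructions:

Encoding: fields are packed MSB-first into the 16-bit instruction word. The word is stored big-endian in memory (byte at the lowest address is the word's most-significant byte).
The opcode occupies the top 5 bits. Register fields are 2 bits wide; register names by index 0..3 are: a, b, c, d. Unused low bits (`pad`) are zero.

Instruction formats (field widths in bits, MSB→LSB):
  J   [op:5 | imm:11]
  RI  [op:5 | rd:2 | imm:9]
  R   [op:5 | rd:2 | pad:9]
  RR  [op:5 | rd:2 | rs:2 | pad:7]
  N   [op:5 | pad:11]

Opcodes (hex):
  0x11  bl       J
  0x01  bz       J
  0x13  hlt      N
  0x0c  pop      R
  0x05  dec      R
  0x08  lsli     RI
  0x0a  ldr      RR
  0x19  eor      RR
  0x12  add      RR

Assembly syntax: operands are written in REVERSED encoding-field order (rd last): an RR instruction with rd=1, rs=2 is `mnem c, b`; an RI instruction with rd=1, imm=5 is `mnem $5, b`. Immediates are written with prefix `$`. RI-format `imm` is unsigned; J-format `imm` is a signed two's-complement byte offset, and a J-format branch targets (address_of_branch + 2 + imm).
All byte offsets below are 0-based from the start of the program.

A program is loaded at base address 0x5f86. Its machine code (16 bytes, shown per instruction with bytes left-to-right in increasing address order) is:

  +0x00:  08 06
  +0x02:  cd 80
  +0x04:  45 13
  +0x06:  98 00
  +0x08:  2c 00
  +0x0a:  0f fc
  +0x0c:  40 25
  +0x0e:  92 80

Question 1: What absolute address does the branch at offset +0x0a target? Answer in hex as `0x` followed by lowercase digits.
0x5f8e

[0a] 0f fc → 0x0ffc
  op=0x0ffc>>11=0x1 ⇒ bz (J)
  imm@[10:0]=0x7fc (s11→-4) ⇒ $-4
  target = base 0x5f86 + off 0x0a + 2 + imm -4 = 0x5f8e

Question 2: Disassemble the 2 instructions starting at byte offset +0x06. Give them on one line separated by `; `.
hlt; dec c

off 0x06: read 98 00 as big → 0x9800
  opcode bits[15:11]=0x13: hlt/N
off 0x08: read 2c 00 as big → 0x2c00
  opcode bits[15:11]=0x5: dec/R
  rd@[10:9]=0x2 ⇒ c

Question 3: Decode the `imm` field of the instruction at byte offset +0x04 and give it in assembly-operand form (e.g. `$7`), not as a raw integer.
+0x04: 45 13 ⇒ word 0x4513 (big)
  op=0x4513>>11=0x8 ⇒ lsli (RI)
  rd@[10:9]=0x2 ⇒ c
  imm@[8:0]=0x113 ⇒ $275

$275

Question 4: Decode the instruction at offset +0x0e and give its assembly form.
add b, b

[0e] 92 80 → 0x9280
  top 5b → 0x12 → add [RR]
  rd: (w>>9)&0x3=0x1 → b
  rs: (w>>7)&0x3=0x1 → b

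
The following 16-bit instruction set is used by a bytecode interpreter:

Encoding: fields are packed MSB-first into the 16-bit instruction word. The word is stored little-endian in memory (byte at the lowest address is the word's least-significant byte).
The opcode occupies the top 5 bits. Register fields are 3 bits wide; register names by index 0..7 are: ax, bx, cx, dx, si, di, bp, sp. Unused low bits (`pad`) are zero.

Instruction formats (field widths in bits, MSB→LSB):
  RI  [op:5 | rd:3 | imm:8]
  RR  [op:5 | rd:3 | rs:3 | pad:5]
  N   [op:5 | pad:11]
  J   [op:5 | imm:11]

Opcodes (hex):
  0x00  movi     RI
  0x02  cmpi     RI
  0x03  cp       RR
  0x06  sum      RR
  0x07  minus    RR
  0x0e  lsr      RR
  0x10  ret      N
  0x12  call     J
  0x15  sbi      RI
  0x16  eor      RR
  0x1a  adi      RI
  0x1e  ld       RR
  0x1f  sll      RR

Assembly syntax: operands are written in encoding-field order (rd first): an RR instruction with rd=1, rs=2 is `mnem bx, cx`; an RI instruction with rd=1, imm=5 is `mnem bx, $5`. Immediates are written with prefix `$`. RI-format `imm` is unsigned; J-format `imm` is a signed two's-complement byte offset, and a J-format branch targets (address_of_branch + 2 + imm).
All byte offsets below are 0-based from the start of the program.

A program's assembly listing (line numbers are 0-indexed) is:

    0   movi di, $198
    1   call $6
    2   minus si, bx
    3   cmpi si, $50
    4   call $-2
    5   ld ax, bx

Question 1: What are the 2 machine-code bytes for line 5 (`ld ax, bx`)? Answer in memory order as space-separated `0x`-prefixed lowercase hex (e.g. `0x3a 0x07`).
0x20 0xf0

L5: ld op=0x1e:5|rd=0:3|rs=1:3|pad=0:5 ⇒ 0xf020 ⇒ little 20 f0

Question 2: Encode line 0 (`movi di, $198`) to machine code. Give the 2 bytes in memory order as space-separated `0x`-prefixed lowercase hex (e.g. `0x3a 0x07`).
L0: movi op=0x0:5|rd=5:3|imm=198:8 ⇒ 0x05c6 ⇒ little c6 05

0xc6 0x05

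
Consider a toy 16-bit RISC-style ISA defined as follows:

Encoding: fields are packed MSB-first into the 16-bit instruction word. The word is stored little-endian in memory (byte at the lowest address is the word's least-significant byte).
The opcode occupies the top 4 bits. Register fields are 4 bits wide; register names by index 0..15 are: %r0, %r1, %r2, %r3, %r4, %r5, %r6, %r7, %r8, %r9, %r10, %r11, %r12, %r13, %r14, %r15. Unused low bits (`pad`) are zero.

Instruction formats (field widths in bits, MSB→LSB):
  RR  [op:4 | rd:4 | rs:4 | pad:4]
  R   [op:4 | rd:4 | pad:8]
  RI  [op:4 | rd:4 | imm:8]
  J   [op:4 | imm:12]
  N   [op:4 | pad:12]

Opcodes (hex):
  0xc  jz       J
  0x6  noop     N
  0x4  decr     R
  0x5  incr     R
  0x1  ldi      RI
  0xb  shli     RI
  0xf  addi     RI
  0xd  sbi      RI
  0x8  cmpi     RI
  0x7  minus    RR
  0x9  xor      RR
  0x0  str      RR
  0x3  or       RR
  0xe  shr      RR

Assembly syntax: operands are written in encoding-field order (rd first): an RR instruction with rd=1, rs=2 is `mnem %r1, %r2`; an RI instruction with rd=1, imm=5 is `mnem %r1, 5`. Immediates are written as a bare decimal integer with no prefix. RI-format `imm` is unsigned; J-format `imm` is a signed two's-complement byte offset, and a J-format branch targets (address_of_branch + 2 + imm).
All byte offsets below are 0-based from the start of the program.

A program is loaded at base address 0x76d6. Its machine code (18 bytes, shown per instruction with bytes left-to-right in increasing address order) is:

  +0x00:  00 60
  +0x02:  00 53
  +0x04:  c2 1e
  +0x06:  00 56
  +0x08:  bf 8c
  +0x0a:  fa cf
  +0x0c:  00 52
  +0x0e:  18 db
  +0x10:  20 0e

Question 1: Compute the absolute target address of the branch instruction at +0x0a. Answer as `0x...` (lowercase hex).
0x76dc

+0x0a: fa cf ⇒ word 0xcffa (little)
  top 4b → 0xc → jz [J]
  imm@[11:0]=0xffa (s12→-6) ⇒ -6
  target = base 0x76d6 + off 0x0a + 2 + imm -6 = 0x76dc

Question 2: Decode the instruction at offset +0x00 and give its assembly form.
noop

@+00  little-endian(00 60) = 0x6000
  top 4b → 0x6 → noop [N]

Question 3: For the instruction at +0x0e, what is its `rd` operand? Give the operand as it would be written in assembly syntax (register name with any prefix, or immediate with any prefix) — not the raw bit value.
off 0x0e: read 18 db as little → 0xdb18
  op=0xdb18>>12=0xd ⇒ sbi (RI)
  [11:8] rd=11 = %r11
  [7:0] imm=24 = 24

%r11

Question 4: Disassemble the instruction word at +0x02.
incr %r3

[02] 00 53 → 0x5300
  opcode bits[15:12]=0x5: incr/R
  [11:8] rd=3 = %r3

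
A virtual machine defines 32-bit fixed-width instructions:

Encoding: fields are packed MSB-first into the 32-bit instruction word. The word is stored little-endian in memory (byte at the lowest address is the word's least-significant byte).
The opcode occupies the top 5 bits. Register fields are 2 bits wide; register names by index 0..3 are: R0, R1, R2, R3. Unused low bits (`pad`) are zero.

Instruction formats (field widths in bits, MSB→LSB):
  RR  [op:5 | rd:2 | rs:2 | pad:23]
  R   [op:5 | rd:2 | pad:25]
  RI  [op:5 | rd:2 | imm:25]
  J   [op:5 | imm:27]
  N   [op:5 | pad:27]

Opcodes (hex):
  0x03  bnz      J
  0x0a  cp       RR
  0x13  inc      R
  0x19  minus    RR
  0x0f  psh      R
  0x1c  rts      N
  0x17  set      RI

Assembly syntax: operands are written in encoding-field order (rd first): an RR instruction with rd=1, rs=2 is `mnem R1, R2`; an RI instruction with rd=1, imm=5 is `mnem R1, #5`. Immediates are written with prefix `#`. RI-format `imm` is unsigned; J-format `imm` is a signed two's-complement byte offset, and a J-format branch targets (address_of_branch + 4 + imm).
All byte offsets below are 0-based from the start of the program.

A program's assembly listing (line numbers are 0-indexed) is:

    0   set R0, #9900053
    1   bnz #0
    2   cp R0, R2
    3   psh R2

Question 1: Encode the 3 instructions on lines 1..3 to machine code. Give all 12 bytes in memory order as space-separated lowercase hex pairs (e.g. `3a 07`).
1. bnz fields op=0x3:5|imm=0:27 → word 18000000h → 00 00 00 18
2. cp fields op=0xa:5|rd=0:2|rs=2:2|pad=0:23 → word 51000000h → 00 00 00 51
3. psh fields op=0xf:5|rd=2:2|pad=0:25 → word 7c000000h → 00 00 00 7c

00 00 00 18 00 00 00 51 00 00 00 7c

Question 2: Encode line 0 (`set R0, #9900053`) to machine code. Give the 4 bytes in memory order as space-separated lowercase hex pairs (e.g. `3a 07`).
L0: set op=0x17:5|rd=0:2|imm=9900053:25 ⇒ 0xb8971015 ⇒ little 15 10 97 b8

15 10 97 b8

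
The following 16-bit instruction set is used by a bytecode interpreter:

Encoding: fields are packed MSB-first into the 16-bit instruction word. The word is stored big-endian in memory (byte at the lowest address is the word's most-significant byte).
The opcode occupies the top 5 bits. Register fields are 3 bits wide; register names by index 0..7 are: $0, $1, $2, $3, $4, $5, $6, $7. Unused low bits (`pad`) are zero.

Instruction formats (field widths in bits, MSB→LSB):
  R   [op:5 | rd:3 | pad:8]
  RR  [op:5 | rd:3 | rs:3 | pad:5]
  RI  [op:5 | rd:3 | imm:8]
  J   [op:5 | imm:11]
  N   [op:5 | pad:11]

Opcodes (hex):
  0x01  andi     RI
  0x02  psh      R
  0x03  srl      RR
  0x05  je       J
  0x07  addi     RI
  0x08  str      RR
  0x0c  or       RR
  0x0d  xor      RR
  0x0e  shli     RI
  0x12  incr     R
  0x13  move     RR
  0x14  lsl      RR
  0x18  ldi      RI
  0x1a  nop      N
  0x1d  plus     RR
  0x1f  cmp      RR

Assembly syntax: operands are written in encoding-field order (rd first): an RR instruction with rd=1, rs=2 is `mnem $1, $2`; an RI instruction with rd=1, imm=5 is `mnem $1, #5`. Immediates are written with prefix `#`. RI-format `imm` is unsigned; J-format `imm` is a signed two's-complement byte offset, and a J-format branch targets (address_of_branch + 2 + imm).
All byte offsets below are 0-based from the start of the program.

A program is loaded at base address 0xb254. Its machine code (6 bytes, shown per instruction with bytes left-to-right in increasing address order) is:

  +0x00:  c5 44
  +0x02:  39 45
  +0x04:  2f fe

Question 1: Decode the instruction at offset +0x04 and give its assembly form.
je #-2

[04] 2f fe → 0x2ffe
  op=0x2ffe>>11=0x5 ⇒ je (J)
  imm@[10:0]=0x7fe (s11→-2) ⇒ #-2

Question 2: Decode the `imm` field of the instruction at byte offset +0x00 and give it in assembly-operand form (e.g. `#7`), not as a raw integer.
#68

@+00  big-endian(c5 44) = 0xc544
  opcode bits[15:11]=0x18: ldi/RI
  rd: (w>>8)&0x7=0x5 → $5
  imm: (w>>0)&0xff=0x44 → #68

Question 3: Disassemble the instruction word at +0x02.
@+02  big-endian(39 45) = 0x3945
  op=0x3945>>11=0x7 ⇒ addi (RI)
  [10:8] rd=1 = $1
  [7:0] imm=69 = #69

addi $1, #69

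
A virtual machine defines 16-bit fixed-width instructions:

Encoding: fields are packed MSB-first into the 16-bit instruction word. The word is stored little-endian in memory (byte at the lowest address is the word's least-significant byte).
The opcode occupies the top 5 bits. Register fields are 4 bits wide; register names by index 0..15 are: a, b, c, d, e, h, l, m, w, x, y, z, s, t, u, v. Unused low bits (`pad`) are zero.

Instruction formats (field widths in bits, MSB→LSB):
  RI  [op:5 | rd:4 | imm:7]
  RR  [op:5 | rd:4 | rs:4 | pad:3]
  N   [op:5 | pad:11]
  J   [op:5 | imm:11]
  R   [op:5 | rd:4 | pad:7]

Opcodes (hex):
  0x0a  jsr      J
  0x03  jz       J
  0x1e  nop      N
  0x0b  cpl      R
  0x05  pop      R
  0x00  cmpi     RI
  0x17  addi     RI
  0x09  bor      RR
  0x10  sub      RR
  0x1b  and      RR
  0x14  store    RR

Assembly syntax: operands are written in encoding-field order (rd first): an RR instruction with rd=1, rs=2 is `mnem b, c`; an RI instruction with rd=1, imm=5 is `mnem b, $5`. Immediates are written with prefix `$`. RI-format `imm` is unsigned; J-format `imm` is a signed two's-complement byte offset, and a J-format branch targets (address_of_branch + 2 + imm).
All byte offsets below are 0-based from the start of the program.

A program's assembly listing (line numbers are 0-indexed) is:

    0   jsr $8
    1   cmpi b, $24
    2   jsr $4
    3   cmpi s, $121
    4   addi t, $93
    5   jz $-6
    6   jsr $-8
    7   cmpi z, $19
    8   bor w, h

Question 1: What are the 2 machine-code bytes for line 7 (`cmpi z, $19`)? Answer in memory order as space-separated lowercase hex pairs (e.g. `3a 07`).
93 05

L7: cmpi op=0x0:5|rd=11:4|imm=19:7 ⇒ 0x0593 ⇒ little 93 05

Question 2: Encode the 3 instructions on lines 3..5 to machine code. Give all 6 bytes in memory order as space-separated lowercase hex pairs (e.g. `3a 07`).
79 06 dd be fa 1f

line 3 (cmpi): pack op=0x0:5|rd=12:4|imm=121:7 = 0x0679; little→ 79 06
line 4 (addi): pack op=0x17:5|rd=13:4|imm=93:7 = 0xbedd; little→ dd be
line 5 (jz): pack op=0x3:5|imm=-6:11 = 0x1ffa; little→ fa 1f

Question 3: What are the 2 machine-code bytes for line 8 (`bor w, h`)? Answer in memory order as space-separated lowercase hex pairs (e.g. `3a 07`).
28 4c

L8: bor op=0x9:5|rd=8:4|rs=5:4|pad=0:3 ⇒ 0x4c28 ⇒ little 28 4c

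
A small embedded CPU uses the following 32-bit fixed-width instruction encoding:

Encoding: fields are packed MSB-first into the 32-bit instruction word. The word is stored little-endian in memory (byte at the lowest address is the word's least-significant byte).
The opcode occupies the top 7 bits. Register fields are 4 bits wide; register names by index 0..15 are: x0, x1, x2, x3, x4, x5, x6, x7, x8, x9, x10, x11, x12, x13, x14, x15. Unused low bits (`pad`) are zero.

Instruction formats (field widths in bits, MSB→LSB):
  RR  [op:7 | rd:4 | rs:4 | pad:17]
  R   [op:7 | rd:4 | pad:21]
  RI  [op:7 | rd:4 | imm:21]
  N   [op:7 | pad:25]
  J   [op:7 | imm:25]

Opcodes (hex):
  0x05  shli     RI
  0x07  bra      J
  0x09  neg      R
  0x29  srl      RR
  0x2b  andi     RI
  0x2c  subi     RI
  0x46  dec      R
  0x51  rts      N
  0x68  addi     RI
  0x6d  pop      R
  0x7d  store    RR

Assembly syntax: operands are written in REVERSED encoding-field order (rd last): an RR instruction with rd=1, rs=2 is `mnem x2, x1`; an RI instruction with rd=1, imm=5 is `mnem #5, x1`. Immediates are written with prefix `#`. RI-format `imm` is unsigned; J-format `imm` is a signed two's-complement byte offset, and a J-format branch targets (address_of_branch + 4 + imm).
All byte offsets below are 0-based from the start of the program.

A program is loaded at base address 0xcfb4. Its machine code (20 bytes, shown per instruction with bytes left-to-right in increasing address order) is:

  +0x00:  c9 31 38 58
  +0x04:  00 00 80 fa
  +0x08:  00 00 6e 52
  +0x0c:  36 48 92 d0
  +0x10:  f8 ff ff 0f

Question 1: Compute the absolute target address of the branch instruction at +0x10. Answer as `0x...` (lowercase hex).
0xcfc0

[10] f8 ff ff 0f → 0x0ffffff8
  opcode bits[31:25]=0x7: bra/J
  imm@[24:0]=0x1fffff8 (s25→-8) ⇒ #-8
  target = base 0xcfb4 + off 0x10 + 4 + imm -8 = 0xcfc0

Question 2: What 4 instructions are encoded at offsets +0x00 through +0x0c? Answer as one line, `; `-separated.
+0x00: c9 31 38 58 ⇒ word 0x583831c9 (little)
  top 7b → 0x2c → subi [RI]
  rd: (w>>21)&0xf=0x1 → x1
  imm: (w>>0)&0x1fffff=0x1831c9 → #1585609
+0x04: 00 00 80 fa ⇒ word 0xfa800000 (little)
  top 7b → 0x7d → store [RR]
  rd: (w>>21)&0xf=0x4 → x4
  rs: (w>>17)&0xf=0x0 → x0
+0x08: 00 00 6e 52 ⇒ word 0x526e0000 (little)
  top 7b → 0x29 → srl [RR]
  rd: (w>>21)&0xf=0x3 → x3
  rs: (w>>17)&0xf=0x7 → x7
+0x0c: 36 48 92 d0 ⇒ word 0xd0924836 (little)
  top 7b → 0x68 → addi [RI]
  rd: (w>>21)&0xf=0x4 → x4
  imm: (w>>0)&0x1fffff=0x124836 → #1198134

subi #1585609, x1; store x0, x4; srl x7, x3; addi #1198134, x4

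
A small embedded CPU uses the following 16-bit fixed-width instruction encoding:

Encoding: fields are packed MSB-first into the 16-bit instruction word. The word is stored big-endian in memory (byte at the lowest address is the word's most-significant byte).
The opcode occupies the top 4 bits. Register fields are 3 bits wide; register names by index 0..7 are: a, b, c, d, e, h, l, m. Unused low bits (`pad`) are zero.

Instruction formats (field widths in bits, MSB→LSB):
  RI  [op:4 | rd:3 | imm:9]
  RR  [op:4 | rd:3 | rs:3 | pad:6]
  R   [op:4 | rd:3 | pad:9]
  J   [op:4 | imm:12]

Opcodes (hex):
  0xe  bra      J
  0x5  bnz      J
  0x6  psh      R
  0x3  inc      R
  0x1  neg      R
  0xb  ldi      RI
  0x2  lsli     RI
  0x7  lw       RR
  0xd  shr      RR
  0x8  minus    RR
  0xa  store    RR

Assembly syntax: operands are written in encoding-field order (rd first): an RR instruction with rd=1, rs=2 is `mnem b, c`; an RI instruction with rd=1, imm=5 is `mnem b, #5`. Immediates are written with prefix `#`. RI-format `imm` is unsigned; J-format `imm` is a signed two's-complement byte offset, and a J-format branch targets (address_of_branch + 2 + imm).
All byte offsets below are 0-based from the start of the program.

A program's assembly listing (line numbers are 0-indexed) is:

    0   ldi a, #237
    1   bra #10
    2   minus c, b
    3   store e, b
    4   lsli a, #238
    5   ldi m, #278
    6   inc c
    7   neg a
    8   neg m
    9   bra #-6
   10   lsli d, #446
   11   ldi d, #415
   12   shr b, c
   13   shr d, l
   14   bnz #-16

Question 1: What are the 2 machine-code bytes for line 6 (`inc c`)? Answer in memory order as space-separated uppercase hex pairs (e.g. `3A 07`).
6. inc fields op=0x3:4|rd=2:3|pad=0:9 → word 3400h → 34 00

34 00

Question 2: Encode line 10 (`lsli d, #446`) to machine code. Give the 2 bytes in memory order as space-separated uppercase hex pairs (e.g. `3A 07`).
10. lsli fields op=0x2:4|rd=3:3|imm=446:9 → word 27beh → 27 be

27 BE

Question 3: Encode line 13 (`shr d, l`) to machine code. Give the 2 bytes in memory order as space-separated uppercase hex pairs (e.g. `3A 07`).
D7 80

13. shr fields op=0xd:4|rd=3:3|rs=6:3|pad=0:6 → word d780h → d7 80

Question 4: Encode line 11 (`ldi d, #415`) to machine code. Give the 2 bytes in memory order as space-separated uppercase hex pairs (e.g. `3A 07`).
11. ldi fields op=0xb:4|rd=3:3|imm=415:9 → word b79fh → b7 9f

B7 9F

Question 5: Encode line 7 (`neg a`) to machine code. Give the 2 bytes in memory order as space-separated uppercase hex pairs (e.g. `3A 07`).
10 00

line 7 (neg): pack op=0x1:4|rd=0:3|pad=0:9 = 0x1000; big→ 10 00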